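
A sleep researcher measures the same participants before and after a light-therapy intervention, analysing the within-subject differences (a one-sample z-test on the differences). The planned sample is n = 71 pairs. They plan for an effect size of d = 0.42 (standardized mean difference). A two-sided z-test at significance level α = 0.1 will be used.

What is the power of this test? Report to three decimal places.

Noncentrality parameter: δ = d·√n = 0.42 × √71 = 3.5390
Critical value for a two-sided test at α = 0.1: z_{α/2} = 1.645.
Power = Φ(δ − 1.645) + Φ(−δ − 1.645) = Φ(1.894) + Φ(-5.184) = 0.9709 + 0.0000 = 0.9709.

Power ≈ 0.971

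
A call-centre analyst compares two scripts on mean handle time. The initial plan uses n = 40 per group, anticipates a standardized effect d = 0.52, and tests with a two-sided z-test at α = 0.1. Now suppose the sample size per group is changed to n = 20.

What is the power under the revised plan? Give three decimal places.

Power ≈ 0.500

With n = 20 per group: δ = d·√(n/2) = 0.52 × √(20/2) = 1.6444. Critical value z_{0.05} = 1.645.
Revised power = Φ(δ − 1.645) + Φ(−δ − 1.645) = Φ(0.000) + Φ(-3.289) = 0.4998 + 0.0005 = 0.5003.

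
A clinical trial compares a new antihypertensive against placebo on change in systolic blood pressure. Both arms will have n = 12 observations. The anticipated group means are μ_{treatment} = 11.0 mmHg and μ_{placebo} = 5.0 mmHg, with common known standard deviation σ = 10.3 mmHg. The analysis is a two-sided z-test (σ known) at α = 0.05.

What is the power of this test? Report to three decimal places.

Standardized effect: d = |μ_{treatment} − μ_{placebo}| / σ = |11.0 − 5.0| / 10.3 = 0.5825
Noncentrality parameter: δ = d·√(n/2) = 0.5825 × √(12/2) = 1.4269
Two-sided α = 0.05 → critical value z_{0.025} = 1.960.
Power = Φ(δ − 1.960) + Φ(−δ − 1.960) = Φ(-0.533) + Φ(-3.387) = 0.2970 + 0.0004 = 0.2973.

Power ≈ 0.297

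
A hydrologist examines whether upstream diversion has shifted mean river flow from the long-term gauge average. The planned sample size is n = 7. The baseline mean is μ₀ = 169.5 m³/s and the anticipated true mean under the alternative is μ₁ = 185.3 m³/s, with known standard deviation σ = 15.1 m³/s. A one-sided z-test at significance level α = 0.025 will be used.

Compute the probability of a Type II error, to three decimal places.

β ≈ 0.209

Standardized effect: d = |μ₁ − μ₀| / σ = |185.3 − 169.5| / 15.1 = 1.0464
Noncentrality parameter: δ = d·√n = 1.0464 × √7 = 2.7684
One-sided α = 0.025 → critical value z_{0.025} = 1.960.
Power = Φ(δ − 1.960) = Φ(0.808) = 0.7906.
Type II error: β = 1 − power = 1 − 0.7906 = 0.2094.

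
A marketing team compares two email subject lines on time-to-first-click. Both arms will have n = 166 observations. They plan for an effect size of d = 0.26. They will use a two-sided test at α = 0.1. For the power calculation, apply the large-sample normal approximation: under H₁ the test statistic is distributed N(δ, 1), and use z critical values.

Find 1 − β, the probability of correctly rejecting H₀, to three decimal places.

Power ≈ 0.765

Noncentrality parameter: δ = d·√(n/2) = 0.26 × √(166/2) = 2.3687
Critical value for a two-sided test at α = 0.1: z_{α/2} = 1.645.
Power = Φ(δ − 1.645) + Φ(−δ − 1.645) = Φ(0.724) + Φ(-4.014) = 0.7654 + 0.0000 = 0.7655.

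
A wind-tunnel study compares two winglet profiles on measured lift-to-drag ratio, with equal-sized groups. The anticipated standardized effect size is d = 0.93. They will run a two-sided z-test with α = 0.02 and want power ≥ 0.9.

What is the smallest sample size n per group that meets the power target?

n = 31 per group

For power 0.9 need Φ(δ − z_{0.01}) = 0.9, so δ = z_{0.01} + z_{0.10} = 2.326 + 1.282 = 3.608.
(The Φ(−δ − z_{α/2}) term is vanishingly small for δ > 0 and is dropped in the standard sample-size formula.)
δ = d·√(n/2) ⇒ n = 2(δ/d)² = 2 × (3.608 / 0.93)² = 30.10.
Rounding up, n = 31 per group.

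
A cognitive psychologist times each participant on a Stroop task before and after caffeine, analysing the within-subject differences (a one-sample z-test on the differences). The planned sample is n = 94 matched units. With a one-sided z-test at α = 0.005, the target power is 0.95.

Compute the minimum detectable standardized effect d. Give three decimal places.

d ≈ 0.435

Need Φ(δ − 2.576) = 0.95, so δ = 2.576 + 1.645 = 4.221.
δ = d·√n ⇒ d = δ/√n = 4.221/√94 = 0.4353.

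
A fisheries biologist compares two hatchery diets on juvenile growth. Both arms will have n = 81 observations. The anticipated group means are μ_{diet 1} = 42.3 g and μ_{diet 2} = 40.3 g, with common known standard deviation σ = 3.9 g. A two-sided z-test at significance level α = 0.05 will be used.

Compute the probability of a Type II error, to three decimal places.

Standardized effect: d = |μ_{diet 1} − μ_{diet 2}| / σ = |42.3 − 40.3| / 3.9 = 0.5128
Noncentrality parameter: λ = d·√(n/2) = 0.5128 × √(81/2) = 3.2636
Two-sided α = 0.05 → critical value z_{0.025} = 1.960.
Power = Φ(λ − 1.960) + Φ(−λ − 1.960) = Φ(1.304) + Φ(-5.224) = 0.9038 + 0.0000 = 0.9038.
Type II error: β = 1 − power = 1 − 0.9038 = 0.0962.

β ≈ 0.096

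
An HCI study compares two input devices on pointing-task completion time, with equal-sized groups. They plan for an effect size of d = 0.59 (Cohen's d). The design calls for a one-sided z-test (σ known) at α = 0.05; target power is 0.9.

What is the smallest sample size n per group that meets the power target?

Set Φ(δ − 1.645) = 0.9; then δ − 1.645 = Φ⁻¹(0.9) = 1.282, giving δ = 2.926.
δ = d·√(n/2) ⇒ n = 2(δ/d)² = 2 × (2.926 / 0.59)² = 49.20.
Round up to the next whole unit.

n = 50 per group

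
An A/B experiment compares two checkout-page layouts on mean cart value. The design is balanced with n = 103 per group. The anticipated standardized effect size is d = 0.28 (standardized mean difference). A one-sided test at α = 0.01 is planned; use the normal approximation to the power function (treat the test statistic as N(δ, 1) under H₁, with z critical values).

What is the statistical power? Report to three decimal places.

Power ≈ 0.376

Noncentrality parameter: δ = d·√(n/2) = 0.28 × √(103/2) = 2.0094
Critical value for a one-sided test at α = 0.01: z_α = 2.326.
Power = Φ(δ − 2.326) = Φ(-0.317) = 0.3756.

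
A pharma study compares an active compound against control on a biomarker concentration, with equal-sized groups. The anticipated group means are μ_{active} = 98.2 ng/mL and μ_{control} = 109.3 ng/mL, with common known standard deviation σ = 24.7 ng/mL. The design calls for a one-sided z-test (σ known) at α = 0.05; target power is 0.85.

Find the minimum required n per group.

n = 72 per group

Standardized effect: d = |μ_{active} − μ_{control}| / σ = |98.2 − 109.3| / 24.7 = 0.4494
For power 0.85 need Φ(δ − z_{0.05}) = 0.85, so δ = z_{0.05} + z_{0.15} = 1.645 + 1.036 = 2.681.
δ = d·√(n/2) ⇒ n = 2(δ/d)² = 2 × (2.681 / 0.4494)² = 71.20.
Rounding up, n = 72 per group.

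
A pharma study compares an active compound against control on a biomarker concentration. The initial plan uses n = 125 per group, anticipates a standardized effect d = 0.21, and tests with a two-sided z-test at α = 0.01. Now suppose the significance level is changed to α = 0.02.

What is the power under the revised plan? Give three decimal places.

Power ≈ 0.253

δ = d·√(n/2) = 0.21 × √(125/2) = 1.6602 (unchanged). New critical value: z_{0.01} = 2.326.
Revised power = Φ(δ − 2.326) + Φ(−δ − 2.326) = Φ(-0.666) + Φ(-3.987) = 0.2527 + 0.0000 = 0.2527.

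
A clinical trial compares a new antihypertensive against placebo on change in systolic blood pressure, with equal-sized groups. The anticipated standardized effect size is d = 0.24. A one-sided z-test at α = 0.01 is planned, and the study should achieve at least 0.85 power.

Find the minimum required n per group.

n = 393 per group

For power 0.85 need Φ(δ − z_{0.01}) = 0.85, so δ = z_{0.01} + z_{0.15} = 2.326 + 1.036 = 3.363.
δ = d·√(n/2) ⇒ n = 2(δ/d)² = 2 × (3.363 / 0.24)² = 392.65.
Rounding up, n = 393 per group.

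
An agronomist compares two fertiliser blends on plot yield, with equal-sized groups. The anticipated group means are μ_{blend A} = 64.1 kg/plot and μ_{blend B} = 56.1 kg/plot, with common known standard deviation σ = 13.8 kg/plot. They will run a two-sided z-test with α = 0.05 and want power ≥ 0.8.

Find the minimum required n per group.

Standardized effect: d = |μ_{blend A} − μ_{blend B}| / σ = |64.1 − 56.1| / 13.8 = 0.5797
Set Φ(δ − 1.960) = 0.8; then δ − 1.960 = Φ⁻¹(0.8) = 0.842, giving δ = 2.802.
(For δ > 0 the lower-tail rejection region contributes negligibly to power, so the one-term inversion is standard.)
δ = d·√(n/2) ⇒ n = 2(δ/d)² = 2 × (2.802 / 0.5797)² = 46.71.
Rounding up, n = 47 per group.

n = 47 per group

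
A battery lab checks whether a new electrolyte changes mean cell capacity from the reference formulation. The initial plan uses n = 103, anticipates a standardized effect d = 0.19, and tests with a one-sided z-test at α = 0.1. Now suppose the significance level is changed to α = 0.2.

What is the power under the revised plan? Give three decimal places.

Power ≈ 0.861

δ = d·√n = 0.19 × √103 = 1.9283 (unchanged). New critical value: z_{0.2} = 0.842.
Revised power = P(Z > 0.842 − δ) = Φ(1.087) = 0.8614.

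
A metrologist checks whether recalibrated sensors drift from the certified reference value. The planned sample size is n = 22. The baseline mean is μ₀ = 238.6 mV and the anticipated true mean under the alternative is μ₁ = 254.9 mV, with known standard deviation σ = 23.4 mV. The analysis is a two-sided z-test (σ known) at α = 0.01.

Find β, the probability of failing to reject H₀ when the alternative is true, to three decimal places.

β ≈ 0.245

Standardized effect: d = |μ₁ − μ₀| / σ = |254.9 − 238.6| / 23.4 = 0.6966
Noncentrality parameter: δ = d·√n = 0.6966 × √22 = 3.2673
Two-sided α = 0.01 → critical value z_{0.005} = 2.576.
Power = Φ(δ − 2.576) + Φ(−δ − 2.576) = Φ(0.691) + Φ(-5.843) = 0.7554 + 0.0000 = 0.7554.
Type II error: β = 1 − power = 1 − 0.7554 = 0.2446.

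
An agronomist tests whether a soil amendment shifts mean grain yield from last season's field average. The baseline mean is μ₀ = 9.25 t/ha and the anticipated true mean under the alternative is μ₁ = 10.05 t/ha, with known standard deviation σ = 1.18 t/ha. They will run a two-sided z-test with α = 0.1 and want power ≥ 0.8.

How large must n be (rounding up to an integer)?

Standardized effect: d = |μ₁ − μ₀| / σ = |10.05 − 9.25| / 1.18 = 0.6780
Set Φ(δ − 1.645) = 0.8; then δ − 1.645 = Φ⁻¹(0.8) = 0.842, giving δ = 2.486.
(The Φ(−δ − z_{α/2}) term is vanishingly small for δ > 0 and is dropped in the standard sample-size formula.)
δ = d·√n ⇒ n = (δ/d)² = (2.486 / 0.6780)² = 13.45.
Rounding up, n = 14.

n = 14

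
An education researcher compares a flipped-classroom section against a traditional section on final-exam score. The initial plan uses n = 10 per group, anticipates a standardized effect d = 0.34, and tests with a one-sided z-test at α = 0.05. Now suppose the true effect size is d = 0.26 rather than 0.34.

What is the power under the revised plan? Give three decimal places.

Power ≈ 0.144

With d = 0.26: δ = d·√(n/2) = 0.26 × √(10/2) = 0.5814. Critical value z_{0.05} = 1.645.
Revised power = P(Z > 1.645 − δ) = Φ(-1.063) = 0.1438.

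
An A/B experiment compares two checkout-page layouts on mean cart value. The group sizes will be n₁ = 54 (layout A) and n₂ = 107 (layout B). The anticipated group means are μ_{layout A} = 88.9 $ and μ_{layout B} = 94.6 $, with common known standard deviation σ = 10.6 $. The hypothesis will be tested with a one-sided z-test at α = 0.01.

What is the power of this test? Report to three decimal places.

Power ≈ 0.815

Standardized effect: d = |μ_{layout A} − μ_{layout B}| / σ = |88.9 − 94.6| / 10.6 = 0.5377
Noncentrality parameter: δ = d / √(1/n₁ + 1/n₂) = 0.5377 / √(1/54 + 1/107) = 3.2214
One-sided α = 0.01 → critical value z_{0.01} = 2.326.
Power = Φ(δ − 2.326) = Φ(0.895) = 0.8146.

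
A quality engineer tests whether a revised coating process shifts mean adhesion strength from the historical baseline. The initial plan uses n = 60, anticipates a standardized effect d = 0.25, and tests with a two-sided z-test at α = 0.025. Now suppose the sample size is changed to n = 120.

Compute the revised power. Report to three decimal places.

Power ≈ 0.690

With n = 120: δ = d·√n = 0.25 × √120 = 2.7386. Critical value z_{0.0125} = 2.241.
Revised power = Φ(δ − 2.241) + Φ(−δ − 2.241) = Φ(0.497) + Φ(-4.980) = 0.6905 + 0.0000 = 0.6905.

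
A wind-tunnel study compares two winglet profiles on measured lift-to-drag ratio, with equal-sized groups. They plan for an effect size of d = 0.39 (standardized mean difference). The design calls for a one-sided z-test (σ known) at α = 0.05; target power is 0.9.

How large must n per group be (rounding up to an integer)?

For power 0.9 need Φ(δ − z_{0.05}) = 0.9, so δ = z_{0.05} + z_{0.10} = 1.645 + 1.282 = 2.926.
δ = d·√(n/2) ⇒ n = 2(δ/d)² = 2 × (2.926 / 0.39)² = 112.61.
Round up to the next whole unit.

n = 113 per group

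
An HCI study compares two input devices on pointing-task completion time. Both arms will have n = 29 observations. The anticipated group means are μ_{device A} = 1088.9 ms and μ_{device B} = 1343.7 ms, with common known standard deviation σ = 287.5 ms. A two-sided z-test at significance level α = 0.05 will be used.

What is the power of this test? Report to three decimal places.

Standardized effect: d = |μ_{device A} − μ_{device B}| / σ = |1088.9 − 1343.7| / 287.5 = 0.8863
Noncentrality parameter: δ = d·√(n/2) = 0.8863 × √(29/2) = 3.3748
Critical value for a two-sided test at α = 0.05: z_{α/2} = 1.960.
Power = Φ(δ − 1.960) + Φ(−δ − 1.960) = Φ(1.415) + Φ(-5.335) = 0.9214 + 0.0000 = 0.9214.

Power ≈ 0.921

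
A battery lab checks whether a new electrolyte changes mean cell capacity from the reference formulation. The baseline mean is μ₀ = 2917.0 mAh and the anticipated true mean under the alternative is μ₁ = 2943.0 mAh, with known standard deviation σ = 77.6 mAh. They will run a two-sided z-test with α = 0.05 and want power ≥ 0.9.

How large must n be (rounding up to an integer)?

Standardized effect: d = |μ₁ − μ₀| / σ = |2943.0 − 2917.0| / 77.6 = 0.3351
For power 0.9 need Φ(δ − z_{0.025}) = 0.9, so δ = z_{0.025} + z_{0.10} = 1.960 + 1.282 = 3.242.
(The Φ(−δ − z_{α/2}) term is vanishingly small for δ > 0 and is dropped in the standard sample-size formula.)
δ = d·√n ⇒ n = (δ/d)² = (3.242 / 0.3351)² = 93.60.
Rounding up, n = 94.

n = 94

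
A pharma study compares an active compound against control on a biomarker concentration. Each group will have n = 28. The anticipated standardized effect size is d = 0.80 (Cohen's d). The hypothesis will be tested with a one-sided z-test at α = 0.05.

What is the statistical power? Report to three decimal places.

Power ≈ 0.911

Noncentrality parameter: δ = d·√(n/2) = 0.80 × √(28/2) = 2.9933
Critical value for a one-sided test at α = 0.05: z_α = 1.645.
Power = P(Z > 1.645 − δ) = Φ(1.348) = 0.9112.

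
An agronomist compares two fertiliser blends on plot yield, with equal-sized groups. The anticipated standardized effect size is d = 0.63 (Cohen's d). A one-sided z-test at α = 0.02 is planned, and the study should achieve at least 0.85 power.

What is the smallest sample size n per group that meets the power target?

For power 0.85 need Φ(δ − z_{0.02}) = 0.85, so δ = z_{0.02} + z_{0.15} = 2.054 + 1.036 = 3.090.
δ = d·√(n/2) ⇒ n = 2(δ/d)² = 2 × (3.090 / 0.63)² = 48.12.
Round up to the next whole unit.

n = 49 per group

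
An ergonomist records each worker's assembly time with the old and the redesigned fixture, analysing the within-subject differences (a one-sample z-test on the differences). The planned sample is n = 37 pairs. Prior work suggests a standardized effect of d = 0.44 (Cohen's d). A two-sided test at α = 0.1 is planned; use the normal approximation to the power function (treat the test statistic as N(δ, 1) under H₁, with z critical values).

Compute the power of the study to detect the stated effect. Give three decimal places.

Noncentrality parameter: δ = d·√n = 0.44 × √37 = 2.6764
Critical value for a two-sided test at α = 0.1: z_{α/2} = 1.645.
Power = Φ(δ − 1.645) + Φ(−δ − 1.645) = Φ(1.032) + Φ(-4.321) = 0.8489 + 0.0000 = 0.8489.

Power ≈ 0.849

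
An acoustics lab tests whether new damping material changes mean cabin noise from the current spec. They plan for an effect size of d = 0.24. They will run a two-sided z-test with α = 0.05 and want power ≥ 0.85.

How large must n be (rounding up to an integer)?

n = 156

For power 0.85 need Φ(δ − z_{0.025}) = 0.85, so δ = z_{0.025} + z_{0.15} = 1.960 + 1.036 = 2.996.
(Ignoring the negligible lower-tail rejection probability gives the usual closed-form inversion.)
δ = d·√n ⇒ n = (δ/d)² = (2.996 / 0.24)² = 155.87.
Round up to the next whole unit.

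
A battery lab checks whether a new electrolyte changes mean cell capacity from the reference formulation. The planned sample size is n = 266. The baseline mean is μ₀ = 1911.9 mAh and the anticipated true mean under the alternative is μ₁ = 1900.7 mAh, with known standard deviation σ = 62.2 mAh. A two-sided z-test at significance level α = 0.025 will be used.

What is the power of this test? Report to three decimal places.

Standardized effect: d = |μ₁ − μ₀| / σ = |1900.7 − 1911.9| / 62.2 = 0.1801
Noncentrality parameter: δ = d·√n = 0.1801 × √266 = 2.9368
Critical value for a two-sided test at α = 0.025: z_{α/2} = 2.241.
Power = Φ(δ − 2.241) + Φ(−δ − 2.241) = Φ(0.695) + Φ(-5.178) = 0.7566 + 0.0000 = 0.7566.

Power ≈ 0.757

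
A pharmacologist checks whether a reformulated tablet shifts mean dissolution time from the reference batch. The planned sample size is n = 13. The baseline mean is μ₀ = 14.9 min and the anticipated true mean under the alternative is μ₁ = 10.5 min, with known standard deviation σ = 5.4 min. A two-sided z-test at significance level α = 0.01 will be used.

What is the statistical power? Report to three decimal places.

Standardized effect: d = |μ₁ − μ₀| / σ = |10.5 − 14.9| / 5.4 = 0.8148
Noncentrality parameter: δ = d·√n = 0.8148 × √13 = 2.9379
Two-sided α = 0.01 → critical value z_{0.005} = 2.576.
Power = Φ(δ − 2.576) + Φ(−δ − 2.576) = Φ(0.362) + Φ(-5.514) = 0.6413 + 0.0000 = 0.6413.

Power ≈ 0.641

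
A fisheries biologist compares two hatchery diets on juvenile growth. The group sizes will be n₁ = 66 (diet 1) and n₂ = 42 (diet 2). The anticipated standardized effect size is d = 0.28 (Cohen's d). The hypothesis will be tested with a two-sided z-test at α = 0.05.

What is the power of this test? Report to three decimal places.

Noncentrality parameter: δ = d / √(1/n₁ + 1/n₂) = 0.28 / √(1/66 + 1/42) = 1.4185
Two-sided α = 0.05 → critical value z_{0.025} = 1.960.
Power = Φ(δ − 1.960) + Φ(−δ − 1.960) = Φ(-0.541) + Φ(-3.379) = 0.2941 + 0.0004 = 0.2945.

Power ≈ 0.294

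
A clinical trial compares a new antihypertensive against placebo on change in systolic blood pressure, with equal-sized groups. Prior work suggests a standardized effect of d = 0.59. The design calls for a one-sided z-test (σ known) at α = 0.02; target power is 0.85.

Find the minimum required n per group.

Set Φ(δ − 2.054) = 0.85; then δ − 2.054 = Φ⁻¹(0.85) = 1.036, giving δ = 3.090.
δ = d·√(n/2) ⇒ n = 2(δ/d)² = 2 × (3.090 / 0.59)² = 54.86.
Round up to the next whole unit.

n = 55 per group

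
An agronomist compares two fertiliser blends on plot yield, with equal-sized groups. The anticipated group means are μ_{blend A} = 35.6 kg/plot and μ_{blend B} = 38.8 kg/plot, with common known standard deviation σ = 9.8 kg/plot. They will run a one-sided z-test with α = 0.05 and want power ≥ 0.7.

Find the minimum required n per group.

Standardized effect: d = |μ_{blend A} − μ_{blend B}| / σ = |35.6 − 38.8| / 9.8 = 0.3265
For power 0.7 need Φ(δ − z_{0.05}) = 0.7, so δ = z_{0.05} + z_{0.30} = 1.645 + 0.524 = 2.169.
δ = d·√(n/2) ⇒ n = 2(δ/d)² = 2 × (2.169 / 0.3265)² = 88.27.
Rounding up, n = 89 per group.

n = 89 per group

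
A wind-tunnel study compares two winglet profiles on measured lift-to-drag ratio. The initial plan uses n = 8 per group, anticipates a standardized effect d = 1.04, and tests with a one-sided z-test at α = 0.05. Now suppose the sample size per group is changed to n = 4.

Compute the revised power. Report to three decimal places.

With n = 4 per group: δ = d·√(n/2) = 1.04 × √(4/2) = 1.4708. Critical value z_{0.05} = 1.645.
Revised power = Φ(δ − 1.645) = Φ(-0.174) = 0.4309.

Power ≈ 0.431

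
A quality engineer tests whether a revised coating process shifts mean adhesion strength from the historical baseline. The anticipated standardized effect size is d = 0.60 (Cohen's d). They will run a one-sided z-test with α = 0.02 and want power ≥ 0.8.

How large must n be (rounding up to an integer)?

n = 24

For power 0.8 need Φ(δ − z_{0.02}) = 0.8, so δ = z_{0.02} + z_{0.20} = 2.054 + 0.842 = 2.895.
δ = d·√n ⇒ n = (δ/d)² = (2.895 / 0.60)² = 23.29.
Round up to the next whole unit.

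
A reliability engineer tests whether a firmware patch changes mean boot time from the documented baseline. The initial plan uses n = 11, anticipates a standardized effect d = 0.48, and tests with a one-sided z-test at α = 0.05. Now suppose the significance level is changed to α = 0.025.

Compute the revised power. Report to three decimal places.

Power ≈ 0.356

δ = d·√n = 0.48 × √11 = 1.5920 (unchanged). New critical value: z_{0.025} = 1.960.
Revised power = P(Z > 1.960 − δ) = Φ(-0.368) = 0.3564.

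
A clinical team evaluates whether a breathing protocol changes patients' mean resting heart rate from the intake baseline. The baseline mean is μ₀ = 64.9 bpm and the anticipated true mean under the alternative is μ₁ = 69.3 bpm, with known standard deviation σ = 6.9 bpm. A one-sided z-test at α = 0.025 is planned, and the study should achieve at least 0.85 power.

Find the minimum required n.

Standardized effect: d = |μ₁ − μ₀| / σ = |69.3 − 64.9| / 6.9 = 0.6377
For power 0.85 need Φ(δ − z_{0.025}) = 0.85, so δ = z_{0.025} + z_{0.15} = 1.960 + 1.036 = 2.996.
δ = d·√n ⇒ n = (δ/d)² = (2.996 / 0.6377)² = 22.08.
Rounding up, n = 23.

n = 23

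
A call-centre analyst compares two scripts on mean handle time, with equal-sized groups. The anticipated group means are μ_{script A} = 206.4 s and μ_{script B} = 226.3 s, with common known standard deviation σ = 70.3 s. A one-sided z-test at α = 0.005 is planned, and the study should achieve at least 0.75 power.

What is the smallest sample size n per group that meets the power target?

n = 264 per group

Standardized effect: d = |μ_{script A} − μ_{script B}| / σ = |206.4 − 226.3| / 70.3 = 0.2831
For power 0.75 need Φ(δ − z_{0.005}) = 0.75, so δ = z_{0.005} + z_{0.25} = 2.576 + 0.674 = 3.250.
δ = d·√(n/2) ⇒ n = 2(δ/d)² = 2 × (3.250 / 0.2831)² = 263.69.
Round up to the next whole unit.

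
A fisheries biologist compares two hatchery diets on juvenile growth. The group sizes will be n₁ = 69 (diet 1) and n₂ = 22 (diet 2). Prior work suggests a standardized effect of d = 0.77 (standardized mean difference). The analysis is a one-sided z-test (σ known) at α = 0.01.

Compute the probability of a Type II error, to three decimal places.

β ≈ 0.207

Noncentrality parameter: δ = d / √(1/n₁ + 1/n₂) = 0.77 / √(1/69 + 1/22) = 3.1449
Critical value for a one-sided test at α = 0.01: z_α = 2.326.
Power = Φ(δ − 2.326) = Φ(0.819) = 0.7935.
Type II error: β = 1 − power = 1 − 0.7935 = 0.2065.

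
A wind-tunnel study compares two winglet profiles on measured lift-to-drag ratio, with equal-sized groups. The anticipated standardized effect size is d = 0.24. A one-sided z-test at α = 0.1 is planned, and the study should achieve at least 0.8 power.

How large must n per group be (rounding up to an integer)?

For power 0.8 need Φ(δ − z_{0.1}) = 0.8, so δ = z_{0.1} + z_{0.20} = 1.282 + 0.842 = 2.123.
δ = d·√(n/2) ⇒ n = 2(δ/d)² = 2 × (2.123 / 0.24)² = 156.52.
Round up to the next whole unit.

n = 157 per group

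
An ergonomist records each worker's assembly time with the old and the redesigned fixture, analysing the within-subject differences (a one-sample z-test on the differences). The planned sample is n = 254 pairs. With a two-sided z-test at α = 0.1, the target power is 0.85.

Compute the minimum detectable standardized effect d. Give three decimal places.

d ≈ 0.168

Required noncentrality: δ = z_{0.05} + z_{0.15} = 1.645 + 1.036 = 2.681.
(Lower-tail contribution to power is negligible for δ > 0.)
δ = d·√n ⇒ d = δ/√n = 2.681/√254 = 0.1682.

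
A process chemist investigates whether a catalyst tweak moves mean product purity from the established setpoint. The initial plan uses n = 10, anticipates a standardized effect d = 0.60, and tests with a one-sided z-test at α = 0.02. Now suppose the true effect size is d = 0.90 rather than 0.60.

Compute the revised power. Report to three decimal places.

With d = 0.90: δ = d·√n = 0.90 × √10 = 2.8460. Critical value z_{0.02} = 2.054.
Revised power = P(Z > 2.054 − δ) = Φ(0.792) = 0.7859.

Power ≈ 0.786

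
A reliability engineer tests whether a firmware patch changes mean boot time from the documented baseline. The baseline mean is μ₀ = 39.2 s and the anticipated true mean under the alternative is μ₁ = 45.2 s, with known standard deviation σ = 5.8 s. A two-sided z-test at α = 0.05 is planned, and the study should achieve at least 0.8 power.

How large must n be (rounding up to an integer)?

n = 8

Standardized effect: d = |μ₁ − μ₀| / σ = |45.2 − 39.2| / 5.8 = 1.0345
Set Φ(δ − 1.960) = 0.8; then δ − 1.960 = Φ⁻¹(0.8) = 0.842, giving δ = 2.802.
(The Φ(−δ − z_{α/2}) term is vanishingly small for δ > 0 and is dropped in the standard sample-size formula.)
δ = d·√n ⇒ n = (δ/d)² = (2.802 / 1.0345)² = 7.33.
Round up to the next whole unit.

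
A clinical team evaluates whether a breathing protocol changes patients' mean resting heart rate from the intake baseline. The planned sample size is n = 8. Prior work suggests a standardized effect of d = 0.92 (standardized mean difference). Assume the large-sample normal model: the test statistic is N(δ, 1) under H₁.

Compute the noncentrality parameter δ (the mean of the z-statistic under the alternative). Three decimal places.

δ ≈ 2.602

The noncentrality parameter scales effect size by the design's sample-size factor: δ = d·√n = 0.92 × √8 = 2.6022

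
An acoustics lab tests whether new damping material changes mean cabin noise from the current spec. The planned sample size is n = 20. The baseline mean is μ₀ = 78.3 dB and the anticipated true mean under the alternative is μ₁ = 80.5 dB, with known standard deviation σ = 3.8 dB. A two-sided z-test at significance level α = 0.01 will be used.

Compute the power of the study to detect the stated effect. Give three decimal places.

Power ≈ 0.505

Standardized effect: d = |μ₁ − μ₀| / σ = |80.5 − 78.3| / 3.8 = 0.5789
Noncentrality parameter: δ = d·√n = 0.5789 × √20 = 2.5891
Critical value for a two-sided test at α = 0.01: z_{α/2} = 2.576.
Power = Φ(δ − 2.576) + Φ(−δ − 2.576) = Φ(0.013) + Φ(-5.165) = 0.5053 + 0.0000 = 0.5053.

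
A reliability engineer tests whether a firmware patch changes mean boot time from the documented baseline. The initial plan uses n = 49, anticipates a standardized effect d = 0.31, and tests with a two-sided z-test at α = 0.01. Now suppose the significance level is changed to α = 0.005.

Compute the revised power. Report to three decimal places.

δ = d·√n = 0.31 × √49 = 2.1700 (unchanged). New critical value: z_{0.0025} = 2.807.
Revised power = Φ(δ − 2.807) + Φ(−δ − 2.807) = Φ(-0.637) + Φ(-4.977) = 0.2621 + 0.0000 = 0.2621.

Power ≈ 0.262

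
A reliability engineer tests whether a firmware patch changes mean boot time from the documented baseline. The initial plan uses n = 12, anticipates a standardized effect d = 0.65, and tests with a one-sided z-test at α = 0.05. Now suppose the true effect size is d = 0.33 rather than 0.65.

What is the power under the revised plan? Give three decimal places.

With d = 0.33: δ = d·√n = 0.33 × √12 = 1.1432. Critical value z_{0.05} = 1.645.
Revised power = P(Z > 1.645 − δ) = Φ(-0.502) = 0.3079.

Power ≈ 0.308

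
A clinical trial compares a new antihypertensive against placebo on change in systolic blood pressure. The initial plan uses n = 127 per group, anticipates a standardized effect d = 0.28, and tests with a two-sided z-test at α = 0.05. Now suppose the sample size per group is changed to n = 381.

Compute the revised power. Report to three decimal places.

With n = 381 per group: δ = d·√(n/2) = 0.28 × √(381/2) = 3.8646. Critical value z_{0.025} = 1.960.
Revised power = Φ(δ − 1.960) + Φ(−δ − 1.960) = Φ(1.905) + Φ(-5.825) = 0.9716 + 0.0000 = 0.9716.

Power ≈ 0.972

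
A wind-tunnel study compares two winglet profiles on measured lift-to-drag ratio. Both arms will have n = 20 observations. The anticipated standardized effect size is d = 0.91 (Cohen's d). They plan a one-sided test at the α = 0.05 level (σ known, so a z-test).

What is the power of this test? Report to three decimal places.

Noncentrality parameter: δ = d·√(n/2) = 0.91 × √(20/2) = 2.8777
One-sided α = 0.05 → critical value z_{0.05} = 1.645.
Power = P(Z > 1.645 − δ) = Φ(1.233) = 0.8912.

Power ≈ 0.891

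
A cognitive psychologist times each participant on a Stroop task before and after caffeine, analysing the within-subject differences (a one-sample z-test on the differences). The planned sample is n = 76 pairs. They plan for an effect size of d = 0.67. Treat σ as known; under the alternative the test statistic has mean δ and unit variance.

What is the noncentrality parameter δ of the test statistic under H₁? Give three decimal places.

The noncentrality parameter scales effect size by the design's sample-size factor: δ = d·√n = 0.67 × √76 = 5.8409

δ ≈ 5.841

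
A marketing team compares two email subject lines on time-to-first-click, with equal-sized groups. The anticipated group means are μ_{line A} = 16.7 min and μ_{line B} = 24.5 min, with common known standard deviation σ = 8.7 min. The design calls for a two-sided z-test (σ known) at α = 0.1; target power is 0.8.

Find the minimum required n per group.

Standardized effect: d = |μ_{line A} − μ_{line B}| / σ = |16.7 − 24.5| / 8.7 = 0.8966
For power 0.8 need Φ(δ − z_{0.05}) = 0.8, so δ = z_{0.05} + z_{0.20} = 1.645 + 0.842 = 2.486.
(Ignoring the negligible lower-tail rejection probability gives the usual closed-form inversion.)
δ = d·√(n/2) ⇒ n = 2(δ/d)² = 2 × (2.486 / 0.8966)² = 15.38.
Round up to the next whole unit.

n = 16 per group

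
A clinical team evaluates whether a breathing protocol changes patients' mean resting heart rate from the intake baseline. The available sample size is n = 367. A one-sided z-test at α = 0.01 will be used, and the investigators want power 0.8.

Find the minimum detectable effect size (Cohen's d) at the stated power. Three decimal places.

d ≈ 0.165

Required noncentrality: δ = z_{0.01} + z_{0.20} = 2.326 + 0.842 = 3.168.
δ = d·√n ⇒ d = δ/√n = 3.168/√367 = 0.1654.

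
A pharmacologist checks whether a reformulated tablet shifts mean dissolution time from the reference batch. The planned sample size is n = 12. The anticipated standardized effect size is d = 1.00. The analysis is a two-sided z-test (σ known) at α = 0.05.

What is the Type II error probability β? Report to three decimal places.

Noncentrality parameter: δ = d·√n = 1.00 × √12 = 3.4641
Critical value for a two-sided test at α = 0.05: z_{α/2} = 1.960.
Power = Φ(δ − 1.960) + Φ(−δ − 1.960) = Φ(1.504) + Φ(-5.424) = 0.9337 + 0.0000 = 0.9337.
Type II error: β = 1 − power = 1 − 0.9337 = 0.0663.

β ≈ 0.066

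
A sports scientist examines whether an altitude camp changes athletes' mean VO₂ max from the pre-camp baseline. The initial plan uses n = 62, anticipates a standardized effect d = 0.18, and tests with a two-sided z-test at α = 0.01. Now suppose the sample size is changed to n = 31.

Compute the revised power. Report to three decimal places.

With n = 31: δ = d·√n = 0.18 × √31 = 1.0022. Critical value z_{0.005} = 2.576.
Revised power = Φ(δ − 2.576) + Φ(−δ − 2.576) = Φ(-1.574) + Φ(-3.578) = 0.0578 + 0.0002 = 0.0580.

Power ≈ 0.058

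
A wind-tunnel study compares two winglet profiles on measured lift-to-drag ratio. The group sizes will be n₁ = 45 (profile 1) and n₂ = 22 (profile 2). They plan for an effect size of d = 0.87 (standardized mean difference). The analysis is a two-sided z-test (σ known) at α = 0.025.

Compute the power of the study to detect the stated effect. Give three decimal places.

Noncentrality parameter: δ = d / √(1/n₁ + 1/n₂) = 0.87 / √(1/45 + 1/22) = 3.3443
Critical value for a two-sided test at α = 0.025: z_{α/2} = 2.241.
Power = Φ(δ − 2.241) + Φ(−δ − 2.241) = Φ(1.103) + Φ(-5.586) = 0.8650 + 0.0000 = 0.8650.

Power ≈ 0.865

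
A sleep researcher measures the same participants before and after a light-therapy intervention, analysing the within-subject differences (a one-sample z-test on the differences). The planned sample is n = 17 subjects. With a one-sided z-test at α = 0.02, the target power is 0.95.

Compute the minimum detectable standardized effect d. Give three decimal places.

d ≈ 0.897

Need Φ(δ − 2.054) = 0.95, so δ = 2.054 + 1.645 = 3.699.
δ = d·√n ⇒ d = δ/√n = 3.699/√17 = 0.8970.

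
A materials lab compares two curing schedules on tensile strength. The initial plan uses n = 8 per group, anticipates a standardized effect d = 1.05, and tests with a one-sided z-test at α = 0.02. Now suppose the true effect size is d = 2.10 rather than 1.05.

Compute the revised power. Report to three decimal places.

With d = 2.10: δ = d·√(n/2) = 2.10 × √(8/2) = 4.2000. Critical value z_{0.02} = 2.054.
Revised power = Φ(δ − 2.054) = Φ(2.146) = 0.9841.

Power ≈ 0.984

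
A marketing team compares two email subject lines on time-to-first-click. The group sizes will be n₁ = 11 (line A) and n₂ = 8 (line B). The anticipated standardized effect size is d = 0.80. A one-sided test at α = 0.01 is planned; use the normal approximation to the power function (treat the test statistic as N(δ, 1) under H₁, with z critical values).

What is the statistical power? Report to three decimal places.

Noncentrality parameter: λ = d / √(1/n₁ + 1/n₂) = 0.80 / √(1/11 + 1/8) = 1.7217
One-sided α = 0.01 → critical value z_{0.01} = 2.326.
Power = Φ(λ − 2.326) = Φ(-0.605) = 0.2727.

Power ≈ 0.273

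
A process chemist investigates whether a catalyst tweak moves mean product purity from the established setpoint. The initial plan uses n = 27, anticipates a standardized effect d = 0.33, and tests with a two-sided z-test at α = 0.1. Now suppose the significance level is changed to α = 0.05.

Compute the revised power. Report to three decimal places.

Power ≈ 0.403

δ = d·√n = 0.33 × √27 = 1.7147 (unchanged). New critical value: z_{0.025} = 1.960.
Revised power = Φ(δ − 1.960) + Φ(−δ − 1.960) = Φ(-0.245) + Φ(-3.675) = 0.4031 + 0.0001 = 0.4033.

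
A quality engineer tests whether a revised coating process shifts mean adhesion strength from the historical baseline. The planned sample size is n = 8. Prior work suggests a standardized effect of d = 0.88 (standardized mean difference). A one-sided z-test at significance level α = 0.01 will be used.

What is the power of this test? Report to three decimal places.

Noncentrality parameter: λ = d·√n = 0.88 × √8 = 2.4890
One-sided α = 0.01 → critical value z_{0.01} = 2.326.
Power = P(Z > 2.326 − λ) = Φ(0.163) = 0.5646.

Power ≈ 0.565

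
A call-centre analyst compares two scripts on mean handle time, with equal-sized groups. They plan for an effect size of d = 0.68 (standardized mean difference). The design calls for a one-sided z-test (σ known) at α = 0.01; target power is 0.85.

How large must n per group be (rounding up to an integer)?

Set Φ(δ − 2.326) = 0.85; then δ − 2.326 = Φ⁻¹(0.85) = 1.036, giving δ = 3.363.
δ = d·√(n/2) ⇒ n = 2(δ/d)² = 2 × (3.363 / 0.68)² = 48.91.
Rounding up, n = 49 per group.

n = 49 per group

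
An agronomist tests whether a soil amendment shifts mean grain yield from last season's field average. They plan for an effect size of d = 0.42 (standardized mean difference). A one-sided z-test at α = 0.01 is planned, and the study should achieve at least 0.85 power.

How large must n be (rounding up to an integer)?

For power 0.85 need Φ(δ − z_{0.01}) = 0.85, so δ = z_{0.01} + z_{0.15} = 2.326 + 1.036 = 3.363.
δ = d·√n ⇒ n = (δ/d)² = (3.363 / 0.42)² = 64.11.
Round up to the next whole unit.

n = 65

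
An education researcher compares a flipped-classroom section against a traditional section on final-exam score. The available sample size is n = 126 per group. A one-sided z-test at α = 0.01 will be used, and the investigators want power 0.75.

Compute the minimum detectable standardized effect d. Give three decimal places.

d ≈ 0.378

Required noncentrality: δ = z_{0.01} + z_{0.25} = 2.326 + 0.674 = 3.001.
δ = d·√(n/2) ⇒ d = δ/√(n/2) = 3.001/√(126/2) = 0.3781.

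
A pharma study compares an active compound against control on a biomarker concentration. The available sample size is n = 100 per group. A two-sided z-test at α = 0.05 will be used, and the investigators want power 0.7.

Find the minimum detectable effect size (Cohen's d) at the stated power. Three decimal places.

d ≈ 0.351

Required noncentrality: δ = z_{0.025} + z_{0.30} = 1.960 + 0.524 = 2.484.
(Lower-tail contribution to power is negligible for δ > 0.)
δ = d·√(n/2) ⇒ d = δ/√(n/2) = 2.484/√(100/2) = 0.3513.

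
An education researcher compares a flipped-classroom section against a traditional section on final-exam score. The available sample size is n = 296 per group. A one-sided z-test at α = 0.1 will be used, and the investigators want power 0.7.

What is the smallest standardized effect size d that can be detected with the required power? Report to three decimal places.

d ≈ 0.148

Need Φ(δ − 1.282) = 0.7, so δ = 1.282 + 0.524 = 1.806.
δ = d·√(n/2) ⇒ d = δ/√(n/2) = 1.806/√(296/2) = 0.1484.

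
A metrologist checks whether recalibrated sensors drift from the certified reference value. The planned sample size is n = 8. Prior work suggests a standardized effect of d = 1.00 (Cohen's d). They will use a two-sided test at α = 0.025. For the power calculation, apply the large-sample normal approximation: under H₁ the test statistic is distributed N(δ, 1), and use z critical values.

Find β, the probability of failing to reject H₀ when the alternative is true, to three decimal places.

β ≈ 0.279

Noncentrality parameter: δ = d·√n = 1.00 × √8 = 2.8284
Two-sided α = 0.025 → critical value z_{0.0125} = 2.241.
Power = Φ(δ − 2.241) + Φ(−δ − 2.241) = Φ(0.587) + Φ(-5.070) = 0.7214 + 0.0000 = 0.7214.
Type II error: β = 1 − power = 1 − 0.7214 = 0.2786.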